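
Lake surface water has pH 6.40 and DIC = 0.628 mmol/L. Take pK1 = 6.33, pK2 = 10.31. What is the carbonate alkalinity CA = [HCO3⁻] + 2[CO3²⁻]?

CA = [HCO3⁻] + 2[CO3²⁻] = (α₁ + 2α₂)·DIC
At pH 6.40: [H⁺]/K1 = 10^-0.07 = 0.85114, K2/[H⁺] = 10^-3.91 = 0.00012303
α₁ = 1/(1 + 0.85114 + 0.00012303) = 1/1.8513 = 0.5402; α₂ = α₁·K2/[H⁺] = 6.646×10^-5
α₁ + 2α₂ = 0.5403
CA = 0.5403 × 0.628 = 0.339 mmol/L

CA = 0.339 mmol/L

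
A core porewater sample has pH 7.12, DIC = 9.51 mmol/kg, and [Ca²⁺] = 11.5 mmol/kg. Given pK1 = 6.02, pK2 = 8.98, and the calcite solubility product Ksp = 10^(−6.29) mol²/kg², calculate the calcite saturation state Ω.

α₂ = 1 / (1 + [H⁺]/K2 + [H⁺]²/(K1K2)) = 1 / (1 + 10^+1.86 + 10^+0.76)
   = 1 / (1 + 72.444 + 5.7544) = 1/79.198 = 0.01263
[CO3²⁻] = α₂ × DIC = 0.01263 × 9.51 = 0.1201 mmol/kg
Ksp = 10^(−6.29) = 5.129×10^-7
Ω = [Ca²⁺][CO3²⁻]/Ksp = (11.5×10^-3)(1.201×10^-4) / 5.129×10^-7 = 2.69

Ω = 2.69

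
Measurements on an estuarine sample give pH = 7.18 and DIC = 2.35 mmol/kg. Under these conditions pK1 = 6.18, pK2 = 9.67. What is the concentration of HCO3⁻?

[HCO3⁻] = 2.13 mmol/kg

α₁ = 1 / (1 + [H⁺]/K1 + K2/[H⁺]) = 1 / (1 + 10^-1.00 + 10^-2.49)
   = 1 / (1 + 0.10000 + 0.0032359) = 1/1.1032 = 0.9064
[HCO3⁻] = α₁ × DIC = 0.9064 × 2.35 = 2.13 mmol/kg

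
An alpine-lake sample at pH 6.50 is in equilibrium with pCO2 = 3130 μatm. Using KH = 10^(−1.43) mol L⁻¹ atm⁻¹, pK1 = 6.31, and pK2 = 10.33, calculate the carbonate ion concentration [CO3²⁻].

[CO2*] = KH · pCO2 = 10^(−1.43) × 3130×10^-6 = 1.163×10^-4 mol/L
α₀ = 1/(1 + K1/[H⁺] + K1K2/[H⁺]²) = 1/(1 + 10^+0.19 + 10^-3.64) = 0.3923
DIC = [CO2*]/α₀ = 1.163×10^-4 / 0.3923 = 0.2964 mmol/L
[CO3²⁻] = α₂·DIC; α₂ = 8.987×10^-5, so [CO3²⁻] = 8.987×10^-5 × 0.2964 = 2.66×10^-5 mmol/L = 0.0266 μmol/L

[CO3²⁻] = 0.0266 μmol/L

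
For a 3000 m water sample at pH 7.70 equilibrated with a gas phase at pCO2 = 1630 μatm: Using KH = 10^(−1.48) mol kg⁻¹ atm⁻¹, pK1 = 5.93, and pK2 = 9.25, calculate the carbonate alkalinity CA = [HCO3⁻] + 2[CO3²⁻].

[CO2*] = KH · pCO2 = 10^(−1.48) × 1630×10^-6 = 5.397×10^-5 mol/kg
α₀ = 1/(1 + K1/[H⁺] + K1K2/[H⁺]²) = 1/(1 + 10^+1.77 + 10^+0.22) = 0.01625
DIC = [CO2*]/α₀ = 5.397×10^-5 / 0.01625 = 3.322 mmol/kg
CA = (α₁ + 2α₂)·DIC = (0.9568 + 2×0.02697) × 3.322 = 3.36 mmol/kg

CA = 3.36 mmol/kg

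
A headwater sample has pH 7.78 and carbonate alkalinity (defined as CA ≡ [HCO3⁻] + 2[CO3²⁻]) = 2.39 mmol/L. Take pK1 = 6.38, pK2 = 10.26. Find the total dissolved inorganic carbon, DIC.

CA = [HCO3⁻] + 2[CO3²⁻] = (α₁ + 2α₂)·DIC
At pH 7.78: [H⁺]/K1 = 10^-1.40 = 0.039811, K2/[H⁺] = 10^-2.48 = 0.0033113
α₁ = 1/(1 + 0.039811 + 0.0033113) = 1/1.0431 = 0.9587; α₂ = α₁·K2/[H⁺] = 0.003174
α₁ + 2α₂ = 0.9650
DIC = CA / (α₁ + 2α₂) = 2.39 / 0.9650 = 2.48 mmol/L

DIC = 2.48 mmol/L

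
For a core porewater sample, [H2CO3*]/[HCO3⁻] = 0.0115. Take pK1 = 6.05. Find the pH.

pH = 7.99

From K1 = [H⁺][HCO3⁻]/[H2CO3*]:  pH = pK1 − log₁₀([H2CO3*]/[HCO3⁻])
log₁₀(0.0115) = -1.939
pH = 6.05 − (-1.939) = 7.99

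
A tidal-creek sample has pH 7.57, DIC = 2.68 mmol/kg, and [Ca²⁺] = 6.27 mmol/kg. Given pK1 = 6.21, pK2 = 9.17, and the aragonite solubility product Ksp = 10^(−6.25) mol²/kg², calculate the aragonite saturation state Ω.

α₂ = 1 / (1 + [H⁺]/K2 + [H⁺]²/(K1K2)) = 1 / (1 + 10^+1.60 + 10^+0.24)
   = 1 / (1 + 39.811 + 1.7378) = 1/42.549 = 0.02350
[CO3²⁻] = α₂ × DIC = 0.02350 × 2.68 = 0.06299 mmol/kg
Ksp = 10^(−6.25) = 5.623×10^-7
Ω = [Ca²⁺][CO3²⁻]/Ksp = (6.27×10^-3)(6.299×10^-5) / 5.623×10^-7 = 0.702

Ω = 0.702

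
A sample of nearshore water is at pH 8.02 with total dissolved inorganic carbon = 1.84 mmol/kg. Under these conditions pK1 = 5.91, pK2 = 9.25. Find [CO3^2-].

α₂ = 1 / (1 + [H⁺]/K2 + [H⁺]²/(K1K2)) = 1 / (1 + 10^+1.23 + 10^-0.88)
   = 1 / (1 + 16.982 + 0.13183) = 1/18.114 = 0.05521
[CO3²⁻] = α₂ × DIC = 0.05521 × 1.84 = 0.102 mmol/kg

[CO3²⁻] = 0.102 mmol/kg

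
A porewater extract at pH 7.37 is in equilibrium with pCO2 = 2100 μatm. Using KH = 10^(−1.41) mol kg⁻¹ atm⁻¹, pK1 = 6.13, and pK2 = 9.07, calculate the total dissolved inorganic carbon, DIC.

[CO2*] = KH · pCO2 = 10^(−1.41) × 2100×10^-6 = 8.170×10^-5 mol/kg
α₀ = 1/(1 + K1/[H⁺] + K1K2/[H⁺]²) = 1/(1 + 10^+1.24 + 10^-0.46) = 0.05341
DIC = [CO2*]/α₀ = 8.170×10^-5 / 0.05341 = 1.53 mmol/kg

DIC = 1.53 mmol/kg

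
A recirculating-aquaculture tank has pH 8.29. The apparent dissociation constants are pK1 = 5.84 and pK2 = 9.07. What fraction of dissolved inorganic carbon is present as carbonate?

α₂ = 1 / (1 + [H⁺]/K2 + [H⁺]²/(K1K2)) = 1 / (1 + 10^+0.78 + 10^-1.67)
   = 1 / (1 + 6.0256 + 0.021380) = 1/7.0470 = 0.1419

α₂ = 0.142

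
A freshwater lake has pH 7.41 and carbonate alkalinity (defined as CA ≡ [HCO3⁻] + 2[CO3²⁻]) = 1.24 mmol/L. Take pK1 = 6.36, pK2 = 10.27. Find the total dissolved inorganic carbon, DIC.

DIC = 1.35 mmol/L

CA = [HCO3⁻] + 2[CO3²⁻] = (α₁ + 2α₂)·DIC
At pH 7.41: [H⁺]/K1 = 10^-1.05 = 0.089125, K2/[H⁺] = 10^-2.86 = 0.0013804
α₁ = 1/(1 + 0.089125 + 0.0013804) = 1/1.0905 = 0.9170; α₂ = α₁·K2/[H⁺] = 0.001266
α₁ + 2α₂ = 0.9195
DIC = CA / (α₁ + 2α₂) = 1.24 / 0.9195 = 1.35 mmol/L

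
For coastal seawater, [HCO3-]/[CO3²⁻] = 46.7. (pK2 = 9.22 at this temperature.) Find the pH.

From K2 = [H⁺][CO3²⁻]/[HCO3-]:  pH = pK2 − log₁₀([HCO3-]/[CO3²⁻])
log₁₀(46.7) = +1.669
pH = 9.22 − (+1.669) = 7.55

pH = 7.55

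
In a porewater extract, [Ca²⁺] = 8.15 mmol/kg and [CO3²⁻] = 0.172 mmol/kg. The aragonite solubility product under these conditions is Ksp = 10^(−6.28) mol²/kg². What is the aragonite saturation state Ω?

Ksp = 10^(−6.28) = 5.248×10^-7
Ω = [Ca²⁺][CO3²⁻]/Ksp = (8.15×10^-3)(0.172×10^-3) / 5.248×10^-7 = 2.67

Ω = 2.67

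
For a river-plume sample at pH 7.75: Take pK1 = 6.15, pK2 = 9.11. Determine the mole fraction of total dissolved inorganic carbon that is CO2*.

α₀ = 0.0235

α₀ = 1 / (1 + K1/[H⁺] + K1K2/[H⁺]²) = 1 / (1 + 10^+1.60 + 10^+0.24)
   = 1 / (1 + 39.811 + 1.7378) = 1/42.549 = 0.02350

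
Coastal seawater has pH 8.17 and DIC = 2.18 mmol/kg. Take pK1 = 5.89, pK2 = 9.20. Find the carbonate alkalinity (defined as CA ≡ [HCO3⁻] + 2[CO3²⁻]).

CA = 2.35 mmol/kg

CA = [HCO3⁻] + 2[CO3²⁻] = (α₁ + 2α₂)·DIC
At pH 8.17: [H⁺]/K1 = 10^-2.28 = 0.0052481, K2/[H⁺] = 10^-1.03 = 0.093325
α₁ = 1/(1 + 0.0052481 + 0.093325) = 1/1.0986 = 0.9103; α₂ = α₁·K2/[H⁺] = 0.08495
α₁ + 2α₂ = 1.0802
CA = 1.0802 × 2.18 = 2.35 mmol/kg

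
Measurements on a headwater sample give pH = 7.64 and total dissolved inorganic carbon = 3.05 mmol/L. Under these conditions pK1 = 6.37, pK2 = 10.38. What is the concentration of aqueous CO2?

α₀ = 1 / (1 + K1/[H⁺] + K1K2/[H⁺]²) = 1 / (1 + 10^+1.27 + 10^-1.47)
   = 1 / (1 + 18.621 + 0.033884) = 1/19.655 = 0.05088
[CO2*] = α₀ × DIC = 0.05088 × 3.05 = 0.155 mmol/L

[CO2*] = 0.155 mmol/L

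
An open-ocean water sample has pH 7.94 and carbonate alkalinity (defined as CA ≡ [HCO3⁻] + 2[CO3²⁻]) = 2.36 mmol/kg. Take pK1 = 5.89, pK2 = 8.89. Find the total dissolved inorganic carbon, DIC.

DIC = 2.16 mmol/kg

CA = [HCO3⁻] + 2[CO3²⁻] = (α₁ + 2α₂)·DIC
At pH 7.94: [H⁺]/K1 = 10^-2.05 = 0.0089125, K2/[H⁺] = 10^-0.95 = 0.11220
α₁ = 1/(1 + 0.0089125 + 0.11220) = 1/1.1211 = 0.8920; α₂ = α₁·K2/[H⁺] = 0.1001
α₁ + 2α₂ = 1.0921
DIC = CA / (α₁ + 2α₂) = 2.36 / 1.0921 = 2.16 mmol/kg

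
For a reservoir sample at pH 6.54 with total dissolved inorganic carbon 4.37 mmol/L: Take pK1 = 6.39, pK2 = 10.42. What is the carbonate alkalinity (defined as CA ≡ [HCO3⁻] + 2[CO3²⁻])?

CA = 2.56 mmol/L

CA = [HCO3⁻] + 2[CO3²⁻] = (α₁ + 2α₂)·DIC
At pH 6.54: [H⁺]/K1 = 10^-0.15 = 0.70795, K2/[H⁺] = 10^-3.88 = 0.00013183
α₁ = 1/(1 + 0.70795 + 0.00013183) = 1/1.7081 = 0.5855; α₂ = α₁·K2/[H⁺] = 7.718×10^-5
α₁ + 2α₂ = 0.5856
CA = 0.5856 × 4.37 = 2.56 mmol/L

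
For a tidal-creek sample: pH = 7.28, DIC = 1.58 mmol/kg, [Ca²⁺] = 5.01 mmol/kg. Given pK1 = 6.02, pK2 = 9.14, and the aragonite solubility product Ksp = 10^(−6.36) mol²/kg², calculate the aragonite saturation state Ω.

α₂ = 1 / (1 + [H⁺]/K2 + [H⁺]²/(K1K2)) = 1 / (1 + 10^+1.86 + 10^+0.60)
   = 1 / (1 + 72.444 + 3.9811) = 1/77.425 = 0.01292
[CO3²⁻] = α₂ × DIC = 0.01292 × 1.58 = 0.02041 mmol/kg
Ksp = 10^(−6.36) = 4.365×10^-7
Ω = [Ca²⁺][CO3²⁻]/Ksp = (5.01×10^-3)(2.041×10^-5) / 4.365×10^-7 = 0.234

Ω = 0.234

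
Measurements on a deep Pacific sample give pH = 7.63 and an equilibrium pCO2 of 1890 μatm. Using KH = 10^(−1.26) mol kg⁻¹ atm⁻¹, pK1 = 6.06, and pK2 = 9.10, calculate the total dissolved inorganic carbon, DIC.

DIC = 4.09 mmol/kg

[CO2*] = KH · pCO2 = 10^(−1.26) × 1890×10^-6 = 1.039×10^-4 mol/kg
α₀ = 1/(1 + K1/[H⁺] + K1K2/[H⁺]²) = 1/(1 + 10^+1.57 + 10^+0.10) = 0.02537
DIC = [CO2*]/α₀ = 1.039×10^-4 / 0.02537 = 4.09 mmol/kg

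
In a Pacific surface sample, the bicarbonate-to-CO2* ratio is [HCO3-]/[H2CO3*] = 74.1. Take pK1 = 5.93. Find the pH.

pH = 7.80

From K1 = [H⁺][HCO3-]/[H2CO3*]:  pH = pK1 + log₁₀([HCO3-]/[H2CO3*])
log₁₀(74.1) = +1.870
pH = 5.93 + (+1.870) = 7.80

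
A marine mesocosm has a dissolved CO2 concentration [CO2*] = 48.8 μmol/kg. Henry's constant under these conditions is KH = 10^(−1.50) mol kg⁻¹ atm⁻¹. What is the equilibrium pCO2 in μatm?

pCO2 = 1540 μatm

KH = 10^(−1.50) = 3.162×10^-2 mol kg⁻¹ atm⁻¹
pCO2 = [CO2*]/KH = 48.8×10^-6 / 3.162×10^-2 = 1.54×10^-3 atm = 1540 μatm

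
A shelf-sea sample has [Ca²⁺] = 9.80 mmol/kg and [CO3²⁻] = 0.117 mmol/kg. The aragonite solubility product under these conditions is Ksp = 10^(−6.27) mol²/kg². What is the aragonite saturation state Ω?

Ω = 2.14

Ksp = 10^(−6.27) = 5.370×10^-7
Ω = [Ca²⁺][CO3²⁻]/Ksp = (9.80×10^-3)(0.117×10^-3) / 5.370×10^-7 = 2.14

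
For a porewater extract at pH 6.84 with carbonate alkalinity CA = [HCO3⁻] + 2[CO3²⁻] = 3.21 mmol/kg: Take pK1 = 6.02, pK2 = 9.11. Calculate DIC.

CA = [HCO3⁻] + 2[CO3²⁻] = (α₁ + 2α₂)·DIC
At pH 6.84: [H⁺]/K1 = 10^-0.82 = 0.15136, K2/[H⁺] = 10^-2.27 = 0.0053703
α₁ = 1/(1 + 0.15136 + 0.0053703) = 1/1.1567 = 0.8645; α₂ = α₁·K2/[H⁺] = 0.004643
α₁ + 2α₂ = 0.8738
DIC = CA / (α₁ + 2α₂) = 3.21 / 0.8738 = 3.67 mmol/kg

DIC = 3.67 mmol/kg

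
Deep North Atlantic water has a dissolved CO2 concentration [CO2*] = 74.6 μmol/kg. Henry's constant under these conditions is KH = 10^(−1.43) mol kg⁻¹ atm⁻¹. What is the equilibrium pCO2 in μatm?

pCO2 = 2010 μatm

KH = 10^(−1.43) = 3.715×10^-2 mol kg⁻¹ atm⁻¹
pCO2 = [CO2*]/KH = 74.6×10^-6 / 3.715×10^-2 = 2.01×10^-3 atm = 2010 μatm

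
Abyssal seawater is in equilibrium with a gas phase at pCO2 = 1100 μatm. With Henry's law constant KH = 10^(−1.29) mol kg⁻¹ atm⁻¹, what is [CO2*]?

KH = 10^(−1.29) = 5.129×10^-2 mol kg⁻¹ atm⁻¹
[CO2*] = KH · pCO2 = 5.129×10^-2 × 1100×10^-6 atm = 5.64×10^-5 mol/kg

[CO2*] = 56.4 μmol/kg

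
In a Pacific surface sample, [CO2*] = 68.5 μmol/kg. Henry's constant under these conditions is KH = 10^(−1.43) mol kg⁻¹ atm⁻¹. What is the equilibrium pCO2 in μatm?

KH = 10^(−1.43) = 3.715×10^-2 mol kg⁻¹ atm⁻¹
pCO2 = [CO2*]/KH = 68.5×10^-6 / 3.715×10^-2 = 1.84×10^-3 atm = 1840 μatm

pCO2 = 1840 μatm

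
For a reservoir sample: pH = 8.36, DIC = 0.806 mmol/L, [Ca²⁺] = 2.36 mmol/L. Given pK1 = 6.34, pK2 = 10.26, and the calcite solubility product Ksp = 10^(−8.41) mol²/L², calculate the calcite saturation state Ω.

α₂ = 1 / (1 + [H⁺]/K2 + [H⁺]²/(K1K2)) = 1 / (1 + 10^+1.90 + 10^-0.12)
   = 1 / (1 + 79.433 + 0.75858) = 1/81.191 = 0.01232
[CO3²⁻] = α₂ × DIC = 0.01232 × 0.806 = 0.009927 mmol/L = 9.927 μmol/L
Ksp = 10^(−8.41) = 3.890×10^-9
Ω = [Ca²⁺][CO3²⁻]/Ksp = (2.36×10^-3)(9.927×10^-6) / 3.890×10^-9 = 6.02

Ω = 6.02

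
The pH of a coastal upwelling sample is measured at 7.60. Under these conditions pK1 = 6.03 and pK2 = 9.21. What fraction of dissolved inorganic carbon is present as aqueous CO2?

α₀ = 0.0256

α₀ = 1 / (1 + K1/[H⁺] + K1K2/[H⁺]²) = 1 / (1 + 10^+1.57 + 10^-0.04)
   = 1 / (1 + 37.154 + 0.91201) = 1/39.066 = 0.02560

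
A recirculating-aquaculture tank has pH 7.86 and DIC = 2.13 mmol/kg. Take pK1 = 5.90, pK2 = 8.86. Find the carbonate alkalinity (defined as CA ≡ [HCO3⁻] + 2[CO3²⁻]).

CA = [HCO3⁻] + 2[CO3²⁻] = (α₁ + 2α₂)·DIC
At pH 7.86: [H⁺]/K1 = 10^-1.96 = 0.010965, K2/[H⁺] = 10^-1.00 = 0.10000
α₁ = 1/(1 + 0.010965 + 0.10000) = 1/1.1110 = 0.9001; α₂ = α₁·K2/[H⁺] = 0.09001
α₁ + 2α₂ = 1.0801
CA = 1.0801 × 2.13 = 2.30 mmol/kg

CA = 2.30 mmol/kg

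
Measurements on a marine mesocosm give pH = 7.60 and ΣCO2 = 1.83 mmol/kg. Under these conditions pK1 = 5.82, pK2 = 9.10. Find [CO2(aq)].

α₀ = 1 / (1 + K1/[H⁺] + K1K2/[H⁺]²) = 1 / (1 + 10^+1.78 + 10^+0.28)
   = 1 / (1 + 60.256 + 1.9055) = 1/63.161 = 0.01583
[CO2*] = α₀ × DIC = 0.01583 × 1.83 = 0.0290 mmol/kg

[CO2*] = 0.0290 mmol/kg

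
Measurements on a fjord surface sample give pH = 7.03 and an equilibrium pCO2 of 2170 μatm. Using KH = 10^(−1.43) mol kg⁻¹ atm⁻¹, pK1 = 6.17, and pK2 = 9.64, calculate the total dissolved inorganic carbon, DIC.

DIC = 0.666 mmol/kg

[CO2*] = KH · pCO2 = 10^(−1.43) × 2170×10^-6 = 8.062×10^-5 mol/kg
α₀ = 1/(1 + K1/[H⁺] + K1K2/[H⁺]²) = 1/(1 + 10^+0.86 + 10^-1.75) = 0.1210
DIC = [CO2*]/α₀ = 8.062×10^-5 / 0.1210 = 0.666 mmol/kg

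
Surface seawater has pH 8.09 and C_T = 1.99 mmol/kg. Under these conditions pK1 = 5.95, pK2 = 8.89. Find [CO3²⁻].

[CO3²⁻] = 0.271 mmol/kg

α₂ = 1 / (1 + [H⁺]/K2 + [H⁺]²/(K1K2)) = 1 / (1 + 10^+0.80 + 10^-1.34)
   = 1 / (1 + 6.3096 + 0.045709) = 1/7.3553 = 0.1360
[CO3²⁻] = α₂ × DIC = 0.1360 × 1.99 = 0.271 mmol/kg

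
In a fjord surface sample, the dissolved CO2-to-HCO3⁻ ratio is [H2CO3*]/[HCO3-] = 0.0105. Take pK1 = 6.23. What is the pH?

pH = 8.21

From K1 = [H⁺][HCO3-]/[H2CO3*]:  pH = pK1 − log₁₀([H2CO3*]/[HCO3-])
log₁₀(0.0105) = -1.979
pH = 6.23 − (-1.979) = 8.21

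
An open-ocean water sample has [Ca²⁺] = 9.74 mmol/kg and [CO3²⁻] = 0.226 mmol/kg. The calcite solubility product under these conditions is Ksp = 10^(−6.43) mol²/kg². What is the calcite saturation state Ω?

Ω = 5.92

Ksp = 10^(−6.43) = 3.715×10^-7
Ω = [Ca²⁺][CO3²⁻]/Ksp = (9.74×10^-3)(0.226×10^-3) / 3.715×10^-7 = 5.92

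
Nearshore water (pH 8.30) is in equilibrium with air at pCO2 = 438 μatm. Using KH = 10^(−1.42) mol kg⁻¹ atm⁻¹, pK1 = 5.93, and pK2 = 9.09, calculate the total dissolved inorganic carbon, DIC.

[CO2*] = KH · pCO2 = 10^(−1.42) × 438×10^-6 = 1.665×10^-5 mol/kg
α₀ = 1/(1 + K1/[H⁺] + K1K2/[H⁺]²) = 1/(1 + 10^+2.37 + 10^+1.58) = 0.003657
DIC = [CO2*]/α₀ = 1.665×10^-5 / 0.003657 = 4.55 mmol/kg

DIC = 4.55 mmol/kg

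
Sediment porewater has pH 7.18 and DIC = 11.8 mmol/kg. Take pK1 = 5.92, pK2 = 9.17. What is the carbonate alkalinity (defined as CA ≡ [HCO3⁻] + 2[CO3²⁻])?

CA = [HCO3⁻] + 2[CO3²⁻] = (α₁ + 2α₂)·DIC
At pH 7.18: [H⁺]/K1 = 10^-1.26 = 0.054954, K2/[H⁺] = 10^-1.99 = 0.010233
α₁ = 1/(1 + 0.054954 + 0.010233) = 1/1.0652 = 0.9388; α₂ = α₁·K2/[H⁺] = 0.009607
α₁ + 2α₂ = 0.9580
CA = 0.9580 × 11.8 = 11.3 mmol/kg

CA = 11.3 mmol/kg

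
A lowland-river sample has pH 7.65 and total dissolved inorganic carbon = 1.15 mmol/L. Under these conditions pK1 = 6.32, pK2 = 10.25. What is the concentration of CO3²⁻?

α₂ = 1 / (1 + [H⁺]/K2 + [H⁺]²/(K1K2)) = 1 / (1 + 10^+2.60 + 10^+1.27)
   = 1 / (1 + 398.11 + 18.621) = 1/417.73 = 0.002394
[CO3²⁻] = α₂ × DIC = 0.002394 × 1.15 = 0.00275 mmol/L = 2.75 μmol/L

[CO3²⁻] = 2.75 μmol/L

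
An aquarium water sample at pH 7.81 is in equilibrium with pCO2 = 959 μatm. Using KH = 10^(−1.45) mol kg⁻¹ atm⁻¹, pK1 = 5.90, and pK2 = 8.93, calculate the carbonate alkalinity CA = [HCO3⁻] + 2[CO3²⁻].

CA = 3.19 mmol/kg

[CO2*] = KH · pCO2 = 10^(−1.45) × 959×10^-6 = 3.403×10^-5 mol/kg
α₀ = 1/(1 + K1/[H⁺] + K1K2/[H⁺]²) = 1/(1 + 10^+1.91 + 10^+0.79) = 0.01131
DIC = [CO2*]/α₀ = 3.403×10^-5 / 0.01131 = 3.010 mmol/kg
CA = (α₁ + 2α₂)·DIC = (0.9190 + 2×0.06971) × 3.010 = 3.19 mmol/kg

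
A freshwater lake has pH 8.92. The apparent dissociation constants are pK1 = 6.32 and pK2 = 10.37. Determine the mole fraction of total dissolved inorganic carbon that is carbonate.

α₂ = 0.0342

α₂ = 1 / (1 + [H⁺]/K2 + [H⁺]²/(K1K2)) = 1 / (1 + 10^+1.45 + 10^-1.15)
   = 1 / (1 + 28.184 + 0.070795) = 1/29.255 = 0.03418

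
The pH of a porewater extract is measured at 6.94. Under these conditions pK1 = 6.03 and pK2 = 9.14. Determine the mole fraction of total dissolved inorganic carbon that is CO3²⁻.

α₂ = 1 / (1 + [H⁺]/K2 + [H⁺]²/(K1K2)) = 1 / (1 + 10^+2.20 + 10^+1.29)
   = 1 / (1 + 158.49 + 19.498) = 1/178.99 = 0.005587

α₂ = 0.00559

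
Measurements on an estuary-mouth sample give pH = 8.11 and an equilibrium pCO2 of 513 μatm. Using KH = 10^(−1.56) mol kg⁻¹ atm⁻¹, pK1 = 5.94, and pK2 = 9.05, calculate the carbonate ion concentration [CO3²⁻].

[CO2*] = KH · pCO2 = 10^(−1.56) × 513×10^-6 = 1.413×10^-5 mol/kg
α₀ = 1/(1 + K1/[H⁺] + K1K2/[H⁺]²) = 1/(1 + 10^+2.17 + 10^+1.23) = 0.006028
DIC = [CO2*]/α₀ = 1.413×10^-5 / 0.006028 = 2.344 mmol/kg
[CO3²⁻] = α₂·DIC; α₂ = 0.1024, so [CO3²⁻] = 0.1024 × 2.344 = 0.240 mmol/kg

[CO3²⁻] = 0.240 mmol/kg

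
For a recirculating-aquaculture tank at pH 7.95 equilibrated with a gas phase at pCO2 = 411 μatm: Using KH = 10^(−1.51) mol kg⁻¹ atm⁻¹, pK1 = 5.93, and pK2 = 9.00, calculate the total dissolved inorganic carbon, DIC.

DIC = 1.46 mmol/kg

[CO2*] = KH · pCO2 = 10^(−1.51) × 411×10^-6 = 1.270×10^-5 mol/kg
α₀ = 1/(1 + K1/[H⁺] + K1K2/[H⁺]²) = 1/(1 + 10^+2.02 + 10^+0.97) = 0.008692
DIC = [CO2*]/α₀ = 1.270×10^-5 / 0.008692 = 1.46 mmol/kg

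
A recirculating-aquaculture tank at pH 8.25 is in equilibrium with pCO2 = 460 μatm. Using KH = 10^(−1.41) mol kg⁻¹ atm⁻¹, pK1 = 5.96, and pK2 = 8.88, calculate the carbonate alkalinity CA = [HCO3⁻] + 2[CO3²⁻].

[CO2*] = KH · pCO2 = 10^(−1.41) × 460×10^-6 = 1.790×10^-5 mol/kg
α₀ = 1/(1 + K1/[H⁺] + K1K2/[H⁺]²) = 1/(1 + 10^+2.29 + 10^+1.66) = 0.004137
DIC = [CO2*]/α₀ = 1.790×10^-5 / 0.004137 = 4.325 mmol/kg
CA = (α₁ + 2α₂)·DIC = (0.8067 + 2×0.1891) × 4.325 = 5.13 mmol/kg

CA = 5.13 mmol/kg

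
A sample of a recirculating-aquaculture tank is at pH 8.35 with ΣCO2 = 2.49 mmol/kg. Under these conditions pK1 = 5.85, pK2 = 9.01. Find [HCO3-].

α₁ = 1 / (1 + [H⁺]/K1 + K2/[H⁺]) = 1 / (1 + 10^-2.50 + 10^-0.66)
   = 1 / (1 + 0.0031623 + 0.21878) = 1/1.2219 = 0.8184
[HCO3⁻] = α₁ × DIC = 0.8184 × 2.49 = 2.04 mmol/kg

[HCO3⁻] = 2.04 mmol/kg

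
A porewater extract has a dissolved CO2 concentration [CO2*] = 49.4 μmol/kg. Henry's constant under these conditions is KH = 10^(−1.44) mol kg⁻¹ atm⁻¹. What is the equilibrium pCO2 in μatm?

KH = 10^(−1.44) = 3.631×10^-2 mol kg⁻¹ atm⁻¹
pCO2 = [CO2*]/KH = 49.4×10^-6 / 3.631×10^-2 = 1.36×10^-3 atm = 1360 μatm

pCO2 = 1360 μatm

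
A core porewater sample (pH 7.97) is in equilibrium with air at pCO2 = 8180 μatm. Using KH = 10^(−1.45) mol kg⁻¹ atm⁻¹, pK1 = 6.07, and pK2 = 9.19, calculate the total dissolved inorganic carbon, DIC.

[CO2*] = KH · pCO2 = 10^(−1.45) × 8180×10^-6 = 2.902×10^-4 mol/kg
α₀ = 1/(1 + K1/[H⁺] + K1K2/[H⁺]²) = 1/(1 + 10^+1.90 + 10^+0.68) = 0.01173
DIC = [CO2*]/α₀ = 2.902×10^-4 / 0.01173 = 24.7 mmol/kg

DIC = 24.7 mmol/kg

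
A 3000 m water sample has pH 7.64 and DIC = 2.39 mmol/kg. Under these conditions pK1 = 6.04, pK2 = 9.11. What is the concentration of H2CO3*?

α₀ = 1 / (1 + K1/[H⁺] + K1K2/[H⁺]²) = 1 / (1 + 10^+1.60 + 10^+0.13)
   = 1 / (1 + 39.811 + 1.3490) = 1/42.160 = 0.02372
[CO2*] = α₀ × DIC = 0.02372 × 2.39 = 0.0567 mmol/kg

[CO2*] = 0.0567 mmol/kg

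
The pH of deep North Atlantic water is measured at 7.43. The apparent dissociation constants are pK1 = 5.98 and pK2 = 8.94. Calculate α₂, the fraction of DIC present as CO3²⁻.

α₂ = 1 / (1 + [H⁺]/K2 + [H⁺]²/(K1K2)) = 1 / (1 + 10^+1.51 + 10^+0.06)
   = 1 / (1 + 32.359 + 1.1482) = 1/34.508 = 0.02898

α₂ = 0.0290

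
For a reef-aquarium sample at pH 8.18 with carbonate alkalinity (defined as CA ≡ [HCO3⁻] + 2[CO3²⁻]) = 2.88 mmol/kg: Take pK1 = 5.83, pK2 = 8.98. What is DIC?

CA = [HCO3⁻] + 2[CO3²⁻] = (α₁ + 2α₂)·DIC
At pH 8.18: [H⁺]/K1 = 10^-2.35 = 0.0044668, K2/[H⁺] = 10^-0.80 = 0.15849
α₁ = 1/(1 + 0.0044668 + 0.15849) = 1/1.1630 = 0.8599; α₂ = α₁·K2/[H⁺] = 0.1363
α₁ + 2α₂ = 1.1324
DIC = CA / (α₁ + 2α₂) = 2.88 / 1.1324 = 2.54 mmol/kg

DIC = 2.54 mmol/kg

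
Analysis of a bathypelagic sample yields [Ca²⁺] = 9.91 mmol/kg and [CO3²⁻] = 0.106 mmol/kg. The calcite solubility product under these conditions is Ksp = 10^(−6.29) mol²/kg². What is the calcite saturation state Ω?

Ksp = 10^(−6.29) = 5.129×10^-7
Ω = [Ca²⁺][CO3²⁻]/Ksp = (9.91×10^-3)(0.106×10^-3) / 5.129×10^-7 = 2.05

Ω = 2.05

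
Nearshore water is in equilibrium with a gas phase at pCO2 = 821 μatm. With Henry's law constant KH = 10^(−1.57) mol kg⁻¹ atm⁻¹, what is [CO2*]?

[CO2*] = 22.1 μmol/kg

KH = 10^(−1.57) = 2.692×10^-2 mol kg⁻¹ atm⁻¹
[CO2*] = KH · pCO2 = 2.692×10^-2 × 821×10^-6 atm = 2.21×10^-5 mol/kg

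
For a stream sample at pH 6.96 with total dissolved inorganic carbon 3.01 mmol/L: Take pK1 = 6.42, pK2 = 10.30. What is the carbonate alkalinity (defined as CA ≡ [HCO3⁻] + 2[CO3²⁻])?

CA = 2.34 mmol/L

CA = [HCO3⁻] + 2[CO3²⁻] = (α₁ + 2α₂)·DIC
At pH 6.96: [H⁺]/K1 = 10^-0.54 = 0.28840, K2/[H⁺] = 10^-3.34 = 0.00045709
α₁ = 1/(1 + 0.28840 + 0.00045709) = 1/1.2889 = 0.7759; α₂ = α₁·K2/[H⁺] = 0.0003546
α₁ + 2α₂ = 0.7766
CA = 0.7766 × 3.01 = 2.34 mmol/L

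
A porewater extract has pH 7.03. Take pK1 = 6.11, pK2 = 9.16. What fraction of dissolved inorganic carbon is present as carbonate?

α₂ = 0.00657

α₂ = 1 / (1 + [H⁺]/K2 + [H⁺]²/(K1K2)) = 1 / (1 + 10^+2.13 + 10^+1.21)
   = 1 / (1 + 134.90 + 16.218) = 1/152.11 = 0.006574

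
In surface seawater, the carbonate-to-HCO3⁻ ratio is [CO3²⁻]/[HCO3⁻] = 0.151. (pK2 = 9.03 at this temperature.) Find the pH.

pH = 8.21

From K2 = [H⁺][CO3²⁻]/[HCO3⁻]:  pH = pK2 + log₁₀([CO3²⁻]/[HCO3⁻])
log₁₀(0.151) = -0.821
pH = 9.03 + (-0.821) = 8.21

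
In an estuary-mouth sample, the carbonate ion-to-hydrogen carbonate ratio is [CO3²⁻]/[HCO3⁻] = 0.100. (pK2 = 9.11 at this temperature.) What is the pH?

pH = 8.11

From K2 = [H⁺][CO3²⁻]/[HCO3⁻]:  pH = pK2 + log₁₀([CO3²⁻]/[HCO3⁻])
log₁₀(0.100) = -1.000
pH = 9.11 + (-1.000) = 8.11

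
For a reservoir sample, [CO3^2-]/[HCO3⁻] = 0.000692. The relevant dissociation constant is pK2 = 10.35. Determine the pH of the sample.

From K2 = [H⁺][CO3^2-]/[HCO3⁻]:  pH = pK2 + log₁₀([CO3^2-]/[HCO3⁻])
log₁₀(0.000692) = -3.160
pH = 10.35 + (-3.160) = 7.19

pH = 7.19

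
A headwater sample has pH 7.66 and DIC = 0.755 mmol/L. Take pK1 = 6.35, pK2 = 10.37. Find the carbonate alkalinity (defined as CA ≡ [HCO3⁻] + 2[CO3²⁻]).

CA = [HCO3⁻] + 2[CO3²⁻] = (α₁ + 2α₂)·DIC
At pH 7.66: [H⁺]/K1 = 10^-1.31 = 0.048978, K2/[H⁺] = 10^-2.71 = 0.0019498
α₁ = 1/(1 + 0.048978 + 0.0019498) = 1/1.0509 = 0.9515; α₂ = α₁·K2/[H⁺] = 0.001855
α₁ + 2α₂ = 0.9553
CA = 0.9553 × 0.755 = 0.721 mmol/L

CA = 0.721 mmol/L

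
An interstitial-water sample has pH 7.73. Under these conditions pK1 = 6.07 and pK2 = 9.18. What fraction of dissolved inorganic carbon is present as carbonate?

α₂ = 0.0336

α₂ = 1 / (1 + [H⁺]/K2 + [H⁺]²/(K1K2)) = 1 / (1 + 10^+1.45 + 10^-0.21)
   = 1 / (1 + 28.184 + 0.61660) = 1/29.800 = 0.03356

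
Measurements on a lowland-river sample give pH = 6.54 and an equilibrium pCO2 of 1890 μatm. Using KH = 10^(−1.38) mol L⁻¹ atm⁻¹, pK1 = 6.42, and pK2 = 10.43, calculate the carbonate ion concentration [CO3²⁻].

[CO2*] = KH · pCO2 = 10^(−1.38) × 1890×10^-6 = 7.879×10^-5 mol/L
α₀ = 1/(1 + K1/[H⁺] + K1K2/[H⁺]²) = 1/(1 + 10^+0.12 + 10^-3.77) = 0.4313
DIC = [CO2*]/α₀ = 7.879×10^-5 / 0.4313 = 0.1827 mmol/L
[CO3²⁻] = α₂·DIC; α₂ = 7.325×10^-5, so [CO3²⁻] = 7.325×10^-5 × 0.1827 = 1.34×10^-5 mmol/L = 0.0134 μmol/L

[CO3²⁻] = 0.0134 μmol/L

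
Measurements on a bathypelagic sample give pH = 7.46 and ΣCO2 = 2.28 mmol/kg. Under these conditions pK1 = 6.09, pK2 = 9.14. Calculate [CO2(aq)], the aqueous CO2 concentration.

[CO2*] = 0.0914 mmol/kg

α₀ = 1 / (1 + K1/[H⁺] + K1K2/[H⁺]²) = 1 / (1 + 10^+1.37 + 10^-0.31)
   = 1 / (1 + 23.442 + 0.48978) = 1/24.932 = 0.04011
[CO2*] = α₀ × DIC = 0.04011 × 2.28 = 0.0914 mmol/kg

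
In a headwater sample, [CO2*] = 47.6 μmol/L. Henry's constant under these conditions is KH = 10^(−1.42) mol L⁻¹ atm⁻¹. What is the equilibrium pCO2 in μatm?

pCO2 = 1250 μatm

KH = 10^(−1.42) = 3.802×10^-2 mol L⁻¹ atm⁻¹
pCO2 = [CO2*]/KH = 47.6×10^-6 / 3.802×10^-2 = 1.25×10^-3 atm = 1250 μatm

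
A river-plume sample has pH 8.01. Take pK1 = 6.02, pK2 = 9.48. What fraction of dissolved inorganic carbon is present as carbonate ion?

α₂ = 0.0325

α₂ = 1 / (1 + [H⁺]/K2 + [H⁺]²/(K1K2)) = 1 / (1 + 10^+1.47 + 10^-0.52)
   = 1 / (1 + 29.512 + 0.30200) = 1/30.814 = 0.03245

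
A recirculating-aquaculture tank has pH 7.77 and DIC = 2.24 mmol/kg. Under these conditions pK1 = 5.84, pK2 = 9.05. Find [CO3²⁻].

[CO3²⁻] = 0.110 mmol/kg

α₂ = 1 / (1 + [H⁺]/K2 + [H⁺]²/(K1K2)) = 1 / (1 + 10^+1.28 + 10^-0.65)
   = 1 / (1 + 19.055 + 0.22387) = 1/20.278 = 0.04931
[CO3²⁻] = α₂ × DIC = 0.04931 × 2.24 = 0.110 mmol/kg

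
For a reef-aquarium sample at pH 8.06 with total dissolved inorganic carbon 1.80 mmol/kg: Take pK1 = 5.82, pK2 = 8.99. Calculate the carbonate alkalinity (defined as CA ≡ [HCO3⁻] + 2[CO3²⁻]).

CA = 1.98 mmol/kg

CA = [HCO3⁻] + 2[CO3²⁻] = (α₁ + 2α₂)·DIC
At pH 8.06: [H⁺]/K1 = 10^-2.24 = 0.0057544, K2/[H⁺] = 10^-0.93 = 0.11749
α₁ = 1/(1 + 0.0057544 + 0.11749) = 1/1.1232 = 0.8903; α₂ = α₁·K2/[H⁺] = 0.1046
α₁ + 2α₂ = 1.0995
CA = 1.0995 × 1.80 = 1.98 mmol/kg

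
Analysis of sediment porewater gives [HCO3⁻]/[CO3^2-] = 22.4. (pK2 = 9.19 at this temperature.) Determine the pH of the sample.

pH = 7.84

From K2 = [H⁺][CO3^2-]/[HCO3⁻]:  pH = pK2 − log₁₀([HCO3⁻]/[CO3^2-])
log₁₀(22.4) = +1.350
pH = 9.19 − (+1.350) = 7.84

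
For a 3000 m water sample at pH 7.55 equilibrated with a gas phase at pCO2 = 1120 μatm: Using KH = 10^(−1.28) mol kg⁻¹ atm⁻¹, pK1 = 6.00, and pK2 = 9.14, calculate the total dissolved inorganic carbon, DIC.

DIC = 2.20 mmol/kg

[CO2*] = KH · pCO2 = 10^(−1.28) × 1120×10^-6 = 5.878×10^-5 mol/kg
α₀ = 1/(1 + K1/[H⁺] + K1K2/[H⁺]²) = 1/(1 + 10^+1.55 + 10^-0.04) = 0.02674
DIC = [CO2*]/α₀ = 5.878×10^-5 / 0.02674 = 2.20 mmol/kg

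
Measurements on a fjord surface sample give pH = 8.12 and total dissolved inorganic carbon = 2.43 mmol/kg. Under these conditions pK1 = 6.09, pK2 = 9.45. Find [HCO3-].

[HCO3⁻] = 2.30 mmol/kg

α₁ = 1 / (1 + [H⁺]/K1 + K2/[H⁺]) = 1 / (1 + 10^-2.03 + 10^-1.33)
   = 1 / (1 + 0.0093325 + 0.046774) = 1/1.0561 = 0.9469
[HCO3⁻] = α₁ × DIC = 0.9469 × 2.43 = 2.30 mmol/kg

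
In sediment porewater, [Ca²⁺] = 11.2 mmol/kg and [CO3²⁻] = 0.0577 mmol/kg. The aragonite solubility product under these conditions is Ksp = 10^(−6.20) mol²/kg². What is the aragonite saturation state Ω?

Ω = 1.02

Ksp = 10^(−6.20) = 6.310×10^-7
Ω = [Ca²⁺][CO3²⁻]/Ksp = (11.2×10^-3)(0.0577×10^-3) / 6.310×10^-7 = 1.02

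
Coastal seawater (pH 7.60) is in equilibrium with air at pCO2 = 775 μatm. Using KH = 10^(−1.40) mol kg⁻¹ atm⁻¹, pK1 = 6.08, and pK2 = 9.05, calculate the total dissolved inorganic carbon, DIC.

[CO2*] = KH · pCO2 = 10^(−1.40) × 775×10^-6 = 3.085×10^-5 mol/kg
α₀ = 1/(1 + K1/[H⁺] + K1K2/[H⁺]²) = 1/(1 + 10^+1.52 + 10^+0.07) = 0.02834
DIC = [CO2*]/α₀ = 3.085×10^-5 / 0.02834 = 1.09 mmol/kg

DIC = 1.09 mmol/kg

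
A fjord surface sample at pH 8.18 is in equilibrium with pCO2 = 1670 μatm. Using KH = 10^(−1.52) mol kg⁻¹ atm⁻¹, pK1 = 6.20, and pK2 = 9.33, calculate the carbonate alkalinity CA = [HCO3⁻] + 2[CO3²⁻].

CA = 5.50 mmol/kg

[CO2*] = KH · pCO2 = 10^(−1.52) × 1670×10^-6 = 5.043×10^-5 mol/kg
α₀ = 1/(1 + K1/[H⁺] + K1K2/[H⁺]²) = 1/(1 + 10^+1.98 + 10^+0.83) = 0.009684
DIC = [CO2*]/α₀ = 5.043×10^-5 / 0.009684 = 5.208 mmol/kg
CA = (α₁ + 2α₂)·DIC = (0.9248 + 2×0.06547) × 5.208 = 5.50 mmol/kg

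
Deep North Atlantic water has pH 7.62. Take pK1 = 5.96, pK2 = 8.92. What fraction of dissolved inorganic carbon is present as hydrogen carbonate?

α₁ = 0.933

α₁ = 1 / (1 + [H⁺]/K1 + K2/[H⁺]) = 1 / (1 + 10^-1.66 + 10^-1.30)
   = 1 / (1 + 0.021878 + 0.050119) = 1/1.0720 = 0.9328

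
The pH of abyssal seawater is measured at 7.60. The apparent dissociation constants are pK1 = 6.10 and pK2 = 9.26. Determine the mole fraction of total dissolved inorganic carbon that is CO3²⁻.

α₂ = 1 / (1 + [H⁺]/K2 + [H⁺]²/(K1K2)) = 1 / (1 + 10^+1.66 + 10^+0.16)
   = 1 / (1 + 45.709 + 1.4454) = 1/48.154 = 0.02077

α₂ = 0.0208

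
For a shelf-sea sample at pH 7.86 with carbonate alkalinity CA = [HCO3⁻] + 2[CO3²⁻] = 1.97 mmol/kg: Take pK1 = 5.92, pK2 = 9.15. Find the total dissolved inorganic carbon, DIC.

CA = [HCO3⁻] + 2[CO3²⁻] = (α₁ + 2α₂)·DIC
At pH 7.86: [H⁺]/K1 = 10^-1.94 = 0.011482, K2/[H⁺] = 10^-1.29 = 0.051286
α₁ = 1/(1 + 0.011482 + 0.051286) = 1/1.0628 = 0.9409; α₂ = α₁·K2/[H⁺] = 0.04826
α₁ + 2α₂ = 1.0375
DIC = CA / (α₁ + 2α₂) = 1.97 / 1.0375 = 1.90 mmol/kg

DIC = 1.90 mmol/kg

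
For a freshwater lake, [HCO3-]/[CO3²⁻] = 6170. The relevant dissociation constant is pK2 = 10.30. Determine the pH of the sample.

From K2 = [H⁺][CO3²⁻]/[HCO3-]:  pH = pK2 − log₁₀([HCO3-]/[CO3²⁻])
log₁₀(6170) = +3.790
pH = 10.30 − (+3.790) = 6.51

pH = 6.51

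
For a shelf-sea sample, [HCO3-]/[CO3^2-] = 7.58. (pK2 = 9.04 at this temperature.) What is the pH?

From K2 = [H⁺][CO3^2-]/[HCO3-]:  pH = pK2 − log₁₀([HCO3-]/[CO3^2-])
log₁₀(7.58) = +0.880
pH = 9.04 − (+0.880) = 8.16

pH = 8.16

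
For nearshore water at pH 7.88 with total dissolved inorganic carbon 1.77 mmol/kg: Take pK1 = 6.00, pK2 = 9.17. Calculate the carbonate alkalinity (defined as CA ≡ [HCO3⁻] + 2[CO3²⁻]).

CA = [HCO3⁻] + 2[CO3²⁻] = (α₁ + 2α₂)·DIC
At pH 7.88: [H⁺]/K1 = 10^-1.88 = 0.013183, K2/[H⁺] = 10^-1.29 = 0.051286
α₁ = 1/(1 + 0.013183 + 0.051286) = 1/1.0645 = 0.9394; α₂ = α₁·K2/[H⁺] = 0.04818
α₁ + 2α₂ = 1.0358
CA = 1.0358 × 1.77 = 1.83 mmol/kg

CA = 1.83 mmol/kg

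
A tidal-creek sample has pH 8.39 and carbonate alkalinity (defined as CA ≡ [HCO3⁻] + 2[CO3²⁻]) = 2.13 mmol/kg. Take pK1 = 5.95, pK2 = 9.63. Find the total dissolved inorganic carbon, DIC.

DIC = 2.03 mmol/kg

CA = [HCO3⁻] + 2[CO3²⁻] = (α₁ + 2α₂)·DIC
At pH 8.39: [H⁺]/K1 = 10^-2.44 = 0.0036308, K2/[H⁺] = 10^-1.24 = 0.057544
α₁ = 1/(1 + 0.0036308 + 0.057544) = 1/1.0612 = 0.9424; α₂ = α₁·K2/[H⁺] = 0.05423
α₁ + 2α₂ = 1.0508
DIC = CA / (α₁ + 2α₂) = 2.13 / 1.0508 = 2.03 mmol/kg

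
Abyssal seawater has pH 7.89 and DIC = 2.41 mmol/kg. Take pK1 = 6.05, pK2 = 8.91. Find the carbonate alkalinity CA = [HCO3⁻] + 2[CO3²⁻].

CA = [HCO3⁻] + 2[CO3²⁻] = (α₁ + 2α₂)·DIC
At pH 7.89: [H⁺]/K1 = 10^-1.84 = 0.014454, K2/[H⁺] = 10^-1.02 = 0.095499
α₁ = 1/(1 + 0.014454 + 0.095499) = 1/1.1100 = 0.9009; α₂ = α₁·K2/[H⁺] = 0.08604
α₁ + 2α₂ = 1.0730
CA = 1.0730 × 2.41 = 2.59 mmol/kg

CA = 2.59 mmol/kg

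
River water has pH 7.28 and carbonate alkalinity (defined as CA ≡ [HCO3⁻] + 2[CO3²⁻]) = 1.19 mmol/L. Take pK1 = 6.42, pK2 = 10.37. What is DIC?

DIC = 1.35 mmol/L

CA = [HCO3⁻] + 2[CO3²⁻] = (α₁ + 2α₂)·DIC
At pH 7.28: [H⁺]/K1 = 10^-0.86 = 0.13804, K2/[H⁺] = 10^-3.09 = 0.00081283
α₁ = 1/(1 + 0.13804 + 0.00081283) = 1/1.1389 = 0.8781; α₂ = α₁·K2/[H⁺] = 0.0007137
α₁ + 2α₂ = 0.8795
DIC = CA / (α₁ + 2α₂) = 1.19 / 0.8795 = 1.35 mmol/L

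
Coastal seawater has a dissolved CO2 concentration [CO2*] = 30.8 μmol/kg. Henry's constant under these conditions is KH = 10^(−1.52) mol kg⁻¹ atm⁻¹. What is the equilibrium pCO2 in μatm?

KH = 10^(−1.52) = 3.020×10^-2 mol kg⁻¹ atm⁻¹
pCO2 = [CO2*]/KH = 30.8×10^-6 / 3.020×10^-2 = 1.02×10^-3 atm = 1020 μatm

pCO2 = 1020 μatm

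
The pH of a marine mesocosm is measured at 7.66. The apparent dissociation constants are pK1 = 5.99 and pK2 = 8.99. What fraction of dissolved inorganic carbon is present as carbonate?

α₂ = 0.0438

α₂ = 1 / (1 + [H⁺]/K2 + [H⁺]²/(K1K2)) = 1 / (1 + 10^+1.33 + 10^-0.34)
   = 1 / (1 + 21.380 + 0.45709) = 1/22.837 = 0.04379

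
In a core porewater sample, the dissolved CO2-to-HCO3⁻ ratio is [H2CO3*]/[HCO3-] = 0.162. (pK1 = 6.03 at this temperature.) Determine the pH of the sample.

From K1 = [H⁺][HCO3-]/[H2CO3*]:  pH = pK1 − log₁₀([H2CO3*]/[HCO3-])
log₁₀(0.162) = -0.790
pH = 6.03 − (-0.790) = 6.82

pH = 6.82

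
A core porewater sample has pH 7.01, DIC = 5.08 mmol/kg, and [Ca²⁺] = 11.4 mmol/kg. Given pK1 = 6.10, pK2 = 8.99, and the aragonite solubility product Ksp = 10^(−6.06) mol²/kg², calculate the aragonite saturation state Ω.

Ω = 0.614

α₂ = 1 / (1 + [H⁺]/K2 + [H⁺]²/(K1K2)) = 1 / (1 + 10^+1.98 + 10^+1.07)
   = 1 / (1 + 95.499 + 11.749) = 1/108.25 = 0.009238
[CO3²⁻] = α₂ × DIC = 0.009238 × 5.08 = 0.04693 mmol/kg
Ksp = 10^(−6.06) = 8.710×10^-7
Ω = [Ca²⁺][CO3²⁻]/Ksp = (11.4×10^-3)(4.693×10^-5) / 8.710×10^-7 = 0.614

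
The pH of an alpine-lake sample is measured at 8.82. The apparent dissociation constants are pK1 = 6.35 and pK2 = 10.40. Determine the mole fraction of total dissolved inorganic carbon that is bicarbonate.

α₁ = 0.971

α₁ = 1 / (1 + [H⁺]/K1 + K2/[H⁺]) = 1 / (1 + 10^-2.47 + 10^-1.58)
   = 1 / (1 + 0.0033884 + 0.026303) = 1/1.0297 = 0.9712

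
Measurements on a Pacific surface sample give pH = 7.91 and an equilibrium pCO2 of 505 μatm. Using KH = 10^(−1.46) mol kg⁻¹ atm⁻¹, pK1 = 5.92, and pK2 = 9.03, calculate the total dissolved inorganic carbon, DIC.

[CO2*] = KH · pCO2 = 10^(−1.46) × 505×10^-6 = 1.751×10^-5 mol/kg
α₀ = 1/(1 + K1/[H⁺] + K1K2/[H⁺]²) = 1/(1 + 10^+1.99 + 10^+0.87) = 0.009422
DIC = [CO2*]/α₀ = 1.751×10^-5 / 0.009422 = 1.86 mmol/kg

DIC = 1.86 mmol/kg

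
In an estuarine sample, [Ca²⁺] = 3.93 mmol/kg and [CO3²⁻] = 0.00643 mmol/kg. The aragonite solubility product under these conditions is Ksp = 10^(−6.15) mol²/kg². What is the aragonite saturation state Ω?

Ω = 0.0357

Ksp = 10^(−6.15) = 7.079×10^-7
Ω = [Ca²⁺][CO3²⁻]/Ksp = (3.93×10^-3)(0.00643×10^-3) / 7.079×10^-7 = 0.0357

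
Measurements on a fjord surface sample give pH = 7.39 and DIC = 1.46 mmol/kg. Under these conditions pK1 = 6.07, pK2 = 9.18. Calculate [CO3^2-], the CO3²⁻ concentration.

[CO3²⁻] = 0.0223 mmol/kg

α₂ = 1 / (1 + [H⁺]/K2 + [H⁺]²/(K1K2)) = 1 / (1 + 10^+1.79 + 10^+0.47)
   = 1 / (1 + 61.660 + 2.9512) = 1/65.611 = 0.01524
[CO3²⁻] = α₂ × DIC = 0.01524 × 1.46 = 0.0223 mmol/kg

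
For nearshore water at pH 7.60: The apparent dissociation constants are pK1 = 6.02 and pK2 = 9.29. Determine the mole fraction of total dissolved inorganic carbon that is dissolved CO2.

α₀ = 1 / (1 + K1/[H⁺] + K1K2/[H⁺]²) = 1 / (1 + 10^+1.58 + 10^-0.11)
   = 1 / (1 + 38.019 + 0.77625) = 1/39.795 = 0.02513

α₀ = 0.0251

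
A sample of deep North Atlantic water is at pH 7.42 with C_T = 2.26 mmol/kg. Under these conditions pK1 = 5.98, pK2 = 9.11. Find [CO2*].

α₀ = 1 / (1 + K1/[H⁺] + K1K2/[H⁺]²) = 1 / (1 + 10^+1.44 + 10^-0.25)
   = 1 / (1 + 27.542 + 0.56234) = 1/29.105 = 0.03436
[CO2*] = α₀ × DIC = 0.03436 × 2.26 = 0.0777 mmol/kg

[CO2*] = 0.0777 mmol/kg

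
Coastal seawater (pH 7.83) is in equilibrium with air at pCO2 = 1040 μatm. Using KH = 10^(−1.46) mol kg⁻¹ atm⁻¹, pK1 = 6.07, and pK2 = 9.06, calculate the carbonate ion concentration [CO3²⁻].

[CO2*] = KH · pCO2 = 10^(−1.46) × 1040×10^-6 = 3.606×10^-5 mol/kg
α₀ = 1/(1 + K1/[H⁺] + K1K2/[H⁺]²) = 1/(1 + 10^+1.76 + 10^+0.53) = 0.01615
DIC = [CO2*]/α₀ = 3.606×10^-5 / 0.01615 = 2.233 mmol/kg
[CO3²⁻] = α₂·DIC; α₂ = 0.05471, so [CO3²⁻] = 0.05471 × 2.233 = 0.122 mmol/kg

[CO3²⁻] = 0.122 mmol/kg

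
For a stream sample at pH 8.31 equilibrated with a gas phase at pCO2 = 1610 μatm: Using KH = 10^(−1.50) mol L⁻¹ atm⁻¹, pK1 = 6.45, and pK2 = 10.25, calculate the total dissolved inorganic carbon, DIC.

DIC = 3.78 mmol/L

[CO2*] = KH · pCO2 = 10^(−1.50) × 1610×10^-6 = 5.091×10^-5 mol/L
α₀ = 1/(1 + K1/[H⁺] + K1K2/[H⁺]²) = 1/(1 + 10^+1.86 + 10^-0.08) = 0.01346
DIC = [CO2*]/α₀ = 5.091×10^-5 / 0.01346 = 3.78 mmol/L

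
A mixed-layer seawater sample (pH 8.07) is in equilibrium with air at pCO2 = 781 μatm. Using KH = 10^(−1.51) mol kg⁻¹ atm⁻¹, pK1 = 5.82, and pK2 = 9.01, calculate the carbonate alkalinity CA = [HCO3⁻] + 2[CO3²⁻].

[CO2*] = KH · pCO2 = 10^(−1.51) × 781×10^-6 = 2.414×10^-5 mol/kg
α₀ = 1/(1 + K1/[H⁺] + K1K2/[H⁺]²) = 1/(1 + 10^+2.25 + 10^+1.31) = 0.005019
DIC = [CO2*]/α₀ = 2.414×10^-5 / 0.005019 = 4.809 mmol/kg
CA = (α₁ + 2α₂)·DIC = (0.8925 + 2×0.1025) × 4.809 = 5.28 mmol/kg

CA = 5.28 mmol/kg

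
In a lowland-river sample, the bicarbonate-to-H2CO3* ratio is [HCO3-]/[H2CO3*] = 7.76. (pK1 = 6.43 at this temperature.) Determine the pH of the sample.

pH = 7.32

From K1 = [H⁺][HCO3-]/[H2CO3*]:  pH = pK1 + log₁₀([HCO3-]/[H2CO3*])
log₁₀(7.76) = +0.890
pH = 6.43 + (+0.890) = 7.32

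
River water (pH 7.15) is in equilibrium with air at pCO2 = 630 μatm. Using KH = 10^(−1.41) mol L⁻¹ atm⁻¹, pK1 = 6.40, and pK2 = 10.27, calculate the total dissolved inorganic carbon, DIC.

[CO2*] = KH · pCO2 = 10^(−1.41) × 630×10^-6 = 2.451×10^-5 mol/L
α₀ = 1/(1 + K1/[H⁺] + K1K2/[H⁺]²) = 1/(1 + 10^+0.75 + 10^-2.37) = 0.1509
DIC = [CO2*]/α₀ = 2.451×10^-5 / 0.1509 = 0.162 mmol/L

DIC = 0.162 mmol/L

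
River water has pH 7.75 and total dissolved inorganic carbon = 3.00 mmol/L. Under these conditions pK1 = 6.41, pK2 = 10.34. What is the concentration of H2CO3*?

[CO2*] = 0.131 mmol/L

α₀ = 1 / (1 + K1/[H⁺] + K1K2/[H⁺]²) = 1 / (1 + 10^+1.34 + 10^-1.25)
   = 1 / (1 + 21.878 + 0.056234) = 1/22.934 = 0.04360
[CO2*] = α₀ × DIC = 0.04360 × 3.00 = 0.131 mmol/L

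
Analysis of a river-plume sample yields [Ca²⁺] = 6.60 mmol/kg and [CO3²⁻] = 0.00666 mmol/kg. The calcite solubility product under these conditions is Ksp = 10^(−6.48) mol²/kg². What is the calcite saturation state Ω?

Ksp = 10^(−6.48) = 3.311×10^-7
Ω = [Ca²⁺][CO3²⁻]/Ksp = (6.60×10^-3)(0.00666×10^-3) / 3.311×10^-7 = 0.133

Ω = 0.133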